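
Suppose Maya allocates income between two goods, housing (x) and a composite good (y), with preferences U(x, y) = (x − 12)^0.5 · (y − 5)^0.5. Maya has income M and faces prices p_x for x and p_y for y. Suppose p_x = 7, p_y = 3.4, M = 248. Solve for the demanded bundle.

Let x' = x−12, y' = y−5. MRS = y'/x' = p_x/p_y.
After buying the subsistence bundle (12, 5), a share 0.5 of the remaining income goes to x: x* = 12 + 0.5·(M − 12p_x − 5p_y)/p_x.
Discretionary income = 248 − 12·7 − 5·3.4 = 147; x* = 12 + 0.5·147/7 = 22.5; y* = 5 + 0.5·147/3.4 = 26.6176.

x* = 22.5, y* = 26.6176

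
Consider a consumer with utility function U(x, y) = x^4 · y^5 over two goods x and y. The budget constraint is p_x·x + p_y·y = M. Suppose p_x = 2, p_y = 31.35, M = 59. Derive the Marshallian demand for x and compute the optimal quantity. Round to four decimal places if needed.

x* = 13.1111

MU_x/MU_y = (4·y)/(5·x); tangency sets this equal to p_x/p_y.
So 4·p_y·y = 5·p_x·x; combined with the budget, a share 4/9 of income goes to x.
Demand: x*(p_x,p_y,M) = 4/9·M/p_x and y* = 5/9·M/p_y.
At p_x=2, p_y=31.35, M=59: x* = 4/9·59/2 = 13.1111.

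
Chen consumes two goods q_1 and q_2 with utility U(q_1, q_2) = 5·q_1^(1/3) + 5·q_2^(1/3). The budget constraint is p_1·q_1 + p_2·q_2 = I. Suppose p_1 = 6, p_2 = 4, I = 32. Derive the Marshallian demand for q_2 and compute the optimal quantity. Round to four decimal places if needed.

Numerically q_2/q_1 = 1.837117, so q_1* = 32/(6 + 4·1.837117) = 2.3973 and q_2* = 1.837117·2.3973 = 4.4041.

q_2* = 4.4041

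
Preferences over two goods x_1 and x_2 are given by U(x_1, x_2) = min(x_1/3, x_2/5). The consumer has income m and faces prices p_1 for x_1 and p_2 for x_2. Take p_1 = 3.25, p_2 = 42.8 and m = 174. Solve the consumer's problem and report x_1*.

Leontief preferences: the optimum is at the kink where x_1/3 = x_2/5, i.e. x_2 = (5/3)·x_1.
Budget: p_1·x_1 + p_2·(5/3)·x_1 = m, so (3·p_1 + 5·p_2)·x_1 = 3·m.
Demand: x_1*(p_1,p_2,m) = 3·m/(3·p_1 + 5·p_2), x_2* = 5·m/(3·p_1 + 5·p_2).
Here 3·3.25 + 5·42.8 = 223.75, giving x_1* = 2.333.

x_1* = 2.333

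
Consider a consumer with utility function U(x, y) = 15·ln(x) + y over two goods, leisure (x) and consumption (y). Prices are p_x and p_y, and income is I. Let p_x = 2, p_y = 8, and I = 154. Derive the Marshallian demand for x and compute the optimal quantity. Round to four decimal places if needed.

So x*(p_x,p_y) = 15·p_y/p_x, independent of income; and y* = (I − 15·p_y)/p_y.
At the given prices: x* = 15·8/2 = 60.

x* = 60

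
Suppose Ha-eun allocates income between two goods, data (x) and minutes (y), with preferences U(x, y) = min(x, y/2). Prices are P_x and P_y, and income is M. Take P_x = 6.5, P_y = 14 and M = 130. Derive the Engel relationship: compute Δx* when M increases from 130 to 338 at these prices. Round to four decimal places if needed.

Δx* = 6.029

Leontief preferences: the optimum is at the kink where x/1 = y/2, i.e. y = 2·x.
Budget: P_x·x + P_y·2·x = M, so (P_x + 2·P_y)·x = M.
Demand: x*(P_x,P_y,M) = M/(P_x + 2·P_y), y* = 2·M/(P_x + 2·P_y).
Here 6.5 + 2·14 = 34.5, giving x* = 3.7681.
At M' = 338: x* = 9.7971. Change: 9.7971 − 3.7681 = 6.029.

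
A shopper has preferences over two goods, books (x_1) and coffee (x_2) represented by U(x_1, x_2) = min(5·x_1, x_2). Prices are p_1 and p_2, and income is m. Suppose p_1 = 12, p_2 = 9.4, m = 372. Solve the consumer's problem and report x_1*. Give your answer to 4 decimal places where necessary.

With perfect complements, no substitution: consume in ratio x_1:x_2 = 1:5.
Budget: p_1·x_1 + p_2·5·x_1 = m, so (p_1 + 5·p_2)·x_1 = m.
Demand: x_1*(p_1,p_2,m) = m/(p_1 + 5·p_2), x_2* = 5·m/(p_1 + 5·p_2).
Here 12 + 5·9.4 = 59, giving x_1* = 6.3051.

x_1* = 6.3051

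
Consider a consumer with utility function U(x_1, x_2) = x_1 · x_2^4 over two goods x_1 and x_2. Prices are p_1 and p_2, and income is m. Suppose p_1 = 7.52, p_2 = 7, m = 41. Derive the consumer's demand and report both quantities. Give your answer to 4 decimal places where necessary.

At p_1=7.52, p_2=7, m=41: x_1* = 0.2·41/7.52 = 1.0904, x_2* = 4.6857.

x_1* = 1.0904, x_2* = 4.6857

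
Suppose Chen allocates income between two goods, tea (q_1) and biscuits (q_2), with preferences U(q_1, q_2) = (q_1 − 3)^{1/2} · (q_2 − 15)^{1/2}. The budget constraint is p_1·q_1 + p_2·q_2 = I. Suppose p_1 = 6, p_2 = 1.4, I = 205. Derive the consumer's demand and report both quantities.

q_1* = 16.8333, q_2* = 74.2857

Discretionary income = 205 − 3·6 − 15·1.4 = 166; q_1* = 3 + 0.5·166/6 = 16.8333; q_2* = 15 + 0.5·166/1.4 = 74.2857.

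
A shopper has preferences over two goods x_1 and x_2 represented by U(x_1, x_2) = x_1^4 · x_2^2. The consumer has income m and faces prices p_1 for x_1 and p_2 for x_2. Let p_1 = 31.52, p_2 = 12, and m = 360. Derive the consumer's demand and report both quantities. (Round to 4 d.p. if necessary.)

The MRS is 2·x_2/x_1. Set MRS = p_1/p_2.
Rearranging, p_2·x_2 = (1/2)·p_1·x_1. Substituting into the budget gives p_1·x_1·(1 + (1/2)) = m.
Demand: x_1*(p_1,p_2,m) = 2/3·m/p_1 and x_2* = 1/3·m/p_2.
At p_1=31.52, p_2=12, m=360: x_1* = 2/3·360/31.52 = 7.6142, x_2* = 10.

x_1* = 7.6142, x_2* = 10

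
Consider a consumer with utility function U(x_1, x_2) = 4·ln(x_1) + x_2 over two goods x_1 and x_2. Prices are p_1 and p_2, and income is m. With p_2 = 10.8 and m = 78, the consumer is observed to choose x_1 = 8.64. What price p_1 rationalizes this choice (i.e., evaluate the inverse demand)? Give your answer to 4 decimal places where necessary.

p_1 = 5

Set MRS = p_1/p_2: (4/x_1)/1 = p_1/p_2.
So x_1*(p_1,p_2) = 4·p_2/p_1, independent of income; and x_2* = (m − 4·p_2)/p_2.
Set x_1* = 8.64 in the demand function and solve for p_1: p_1 = 5.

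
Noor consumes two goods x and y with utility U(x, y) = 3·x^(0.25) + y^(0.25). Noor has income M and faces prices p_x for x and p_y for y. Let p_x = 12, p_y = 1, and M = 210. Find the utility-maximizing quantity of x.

x* = 11.4444

MRS = MU_x/MU_y = 3·(y/x)^(0.75). Set equal to p_x/p_y.
Hence y/x = ((1/3)·p_x/p_y)^(1/(0.75)), i.e. raised to the 4/3 power.
Substitute y = (y/x)·x into the budget: x* = M/(p_x + p_y·(y/x)).
Numerically y/x = 6.349604, so x* = 210/(12 + 1·6.349604) = 11.4444.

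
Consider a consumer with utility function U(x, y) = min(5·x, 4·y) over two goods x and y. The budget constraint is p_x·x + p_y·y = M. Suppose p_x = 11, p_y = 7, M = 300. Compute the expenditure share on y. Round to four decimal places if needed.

Demand: x*(p_x,p_y,M) = 4·M/(4·p_x + 5·p_y), y* = 5·M/(4·p_x + 5·p_y).
Here 4·11 + 5·7 = 79, giving x* = 15.1899 and y* = 18.9873.
Expenditure on y: 7·18.9873 = 132.9114; share = 0.443.

share on y = 0.443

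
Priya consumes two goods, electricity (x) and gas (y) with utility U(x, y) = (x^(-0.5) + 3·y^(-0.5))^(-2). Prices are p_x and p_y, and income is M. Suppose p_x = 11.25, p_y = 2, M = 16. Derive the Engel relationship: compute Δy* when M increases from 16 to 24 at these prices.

Δy* = 2.1563

From the CES first-order condition, (1/3)·(y/x)^(1.5) = p_x/p_y.
Solve for the ratio: y/x = [3·p_x/p_y]^(2/3).
Substitute y = (y/x)·x into the budget: x* = M/(p_x + p_y·(y/x)).
Numerically y/x = 6.57904, so x* = 16/(11.25 + 2·6.57904) = 0.6555 and y* = 6.57904·0.6555 = 4.3127.
At M' = 24: y* = 6.469. Change: 6.469 − 4.3127 = 2.1563.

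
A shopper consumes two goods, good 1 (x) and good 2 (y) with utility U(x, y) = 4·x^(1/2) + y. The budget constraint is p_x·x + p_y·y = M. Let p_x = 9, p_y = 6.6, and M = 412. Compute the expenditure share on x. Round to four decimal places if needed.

share on x = 0.047

Utility is quasi-linear in y; the FOC for x is 2/√x = p_x/p_y.
Thus x* = (2·p_y/p_x)² — independent of M — with the rest of income spent on y.
Plugging in: x* = (2·6.6/9)² = 2.1511, y* = 59.4909.
Expenditure on x: 9·2.1511 = 19.36; share = 0.047.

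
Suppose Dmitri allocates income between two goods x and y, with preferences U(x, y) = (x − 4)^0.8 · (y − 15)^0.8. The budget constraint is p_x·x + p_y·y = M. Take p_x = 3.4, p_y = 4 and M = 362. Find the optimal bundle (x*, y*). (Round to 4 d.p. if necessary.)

x* = 46.4118, y* = 51.05

MRS = (y−15)/(x−4). Tangency with p_x/p_y gives y−15 = (p_x/p_y)·(x−4).
Substituting into the budget: x* = 4 + 0.5·(M − 4·p_x − 15·p_y)/p_x, and y* = 15 + 0.5·(…)/p_y.
Discretionary income = 362 − 4·3.4 − 15·4 = 288.4; x* = 4 + 0.5·288.4/3.4 = 46.4118; y* = 15 + 0.5·288.4/4 = 51.05.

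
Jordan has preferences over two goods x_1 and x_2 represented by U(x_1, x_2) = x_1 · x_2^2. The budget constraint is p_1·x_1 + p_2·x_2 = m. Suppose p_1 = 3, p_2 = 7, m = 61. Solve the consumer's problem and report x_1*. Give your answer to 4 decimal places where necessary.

x_1* = 6.7778

MU_x_1/MU_x_2 = (x_2)/(2·x_1); tangency sets this equal to p_1/p_2.
Rearranging, p_2·x_2 = 2·p_1·x_1. Substituting into the budget gives p_1·x_1·(1 + 2) = m.
Demand: x_1*(p_1,p_2,m) = 1/3·m/p_1 and x_2* = 2/3·m/p_2.
At p_1=3, p_2=7, m=61: x_1* = 1/3·61/3 = 6.7778.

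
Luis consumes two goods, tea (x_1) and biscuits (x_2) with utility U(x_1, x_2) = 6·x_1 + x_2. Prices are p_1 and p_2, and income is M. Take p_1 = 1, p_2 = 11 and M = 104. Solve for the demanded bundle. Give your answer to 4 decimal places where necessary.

Perfect substitutes: compare marginal utility per dollar. 6/p_1 vs 1/p_2 → 6 vs 0.0909.
x_1 gives more utility per dollar, so spend all income on x_1: x_1* = M/p_1, x_2* = 0.
Numerically: x_1* = 104, x_2* = 0.

x_1* = 104, x_2* = 0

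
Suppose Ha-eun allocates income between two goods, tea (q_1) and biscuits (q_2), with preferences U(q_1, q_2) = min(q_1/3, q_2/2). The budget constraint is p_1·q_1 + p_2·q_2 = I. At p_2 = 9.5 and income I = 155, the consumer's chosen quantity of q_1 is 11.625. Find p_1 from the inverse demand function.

p_1 = 7

With perfect complements, no substitution: consume in ratio q_1:q_2 = 3:2.
Budget: p_1·q_1 + p_2·(2/3)·q_1 = I, so (3·p_1 + 2·p_2)·q_1 = 3·I.
Demand: q_1*(p_1,p_2,I) = 3·I/(3·p_1 + 2·p_2), q_2* = 2·I/(3·p_1 + 2·p_2).
Set q_1* = 11.625 in the demand function and solve for p_1: p_1 = 7.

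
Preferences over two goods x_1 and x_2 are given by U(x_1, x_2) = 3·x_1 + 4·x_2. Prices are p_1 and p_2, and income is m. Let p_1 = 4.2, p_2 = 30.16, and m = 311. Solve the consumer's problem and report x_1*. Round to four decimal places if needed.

Linear utility — the consumer picks whichever good has higher MU/price: 3/4.2 = 0.7143 vs 4/30.16 = 0.1326.
x_1 gives more utility per dollar, so spend all income on x_1: x_1* = m/p_1, x_2* = 0.
Numerically: x_1* = 74.0476, x_2* = 0.

x_1* = 74.0476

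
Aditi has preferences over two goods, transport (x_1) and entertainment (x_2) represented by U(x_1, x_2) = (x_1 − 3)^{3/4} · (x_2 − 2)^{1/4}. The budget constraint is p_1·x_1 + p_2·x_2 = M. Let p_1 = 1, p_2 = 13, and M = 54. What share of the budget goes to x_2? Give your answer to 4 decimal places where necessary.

share on x_2 = 0.5972

Let x_1' = x_1−3, x_2' = x_2−2. MRS = 3·x_2'/x_1' = p_1/p_2.
Substituting into the budget: x_1* = 3 + 0.75·(M − 3·p_1 − 2·p_2)/p_1, and x_2* = 2 + 0.25·(…)/p_2.
Discretionary income = 54 − 3·1 − 2·13 = 25; x_1* = 3 + 0.75·25/1 = 21.75; x_2* = 2 + 0.25·25/13 = 2.4808.
Expenditure on x_2: 13·2.4808 = 32.25; share = 0.5972.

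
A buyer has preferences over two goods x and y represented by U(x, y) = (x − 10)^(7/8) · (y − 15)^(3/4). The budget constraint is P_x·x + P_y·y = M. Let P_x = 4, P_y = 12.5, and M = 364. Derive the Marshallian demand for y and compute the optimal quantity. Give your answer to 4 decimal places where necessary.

y* = 20.04

This is Cobb-Douglas in (x−10, y−15): tangency gives 0.875·P_y·(y−15) = 0.75·P_x·(x−10).
Substituting into the budget: x* = 10 + 7/13·(M − 10·P_x − 15·P_y)/P_x, and y* = 15 + 6/13·(…)/P_y.
Discretionary income = 364 − 10·4 − 15·12.5 = 136.5; y* = 15 + 6/13·136.5/12.5 = 20.04.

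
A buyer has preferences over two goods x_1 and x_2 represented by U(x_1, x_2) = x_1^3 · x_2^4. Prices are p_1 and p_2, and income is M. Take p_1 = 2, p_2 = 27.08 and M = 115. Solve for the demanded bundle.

x_1* = 24.6429, x_2* = 2.4267

The MRS is (3/4)·x_2/x_1. Set MRS = p_1/p_2.
Rearranging, p_2·x_2 = (4/3)·p_1·x_1. Substituting into the budget gives p_1·x_1·(1 + (4/3)) = M.
Demand: x_1*(p_1,p_2,M) = 3/7·M/p_1 and x_2* = 4/7·M/p_2.
At p_1=2, p_2=27.08, M=115: x_1* = 3/7·115/2 = 24.6429, x_2* = 2.4267.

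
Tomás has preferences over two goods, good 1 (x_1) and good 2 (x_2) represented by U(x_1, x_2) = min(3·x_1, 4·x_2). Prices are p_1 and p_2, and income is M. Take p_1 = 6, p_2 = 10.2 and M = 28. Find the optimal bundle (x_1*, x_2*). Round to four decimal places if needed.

Leontief preferences: the optimum is at the kink where x_1/4 = x_2/3, i.e. x_2 = (3/4)·x_1.
Budget: p_1·x_1 + p_2·(3/4)·x_1 = M, so (4·p_1 + 3·p_2)·x_1 = 4·M.
Demand: x_1*(p_1,p_2,M) = 4·M/(4·p_1 + 3·p_2), x_2* = 3·M/(4·p_1 + 3·p_2).
Here 4·6 + 3·10.2 = 54.6, giving x_1* = 2.0513 and x_2* = 1.5385.

x_1* = 2.0513, x_2* = 1.5385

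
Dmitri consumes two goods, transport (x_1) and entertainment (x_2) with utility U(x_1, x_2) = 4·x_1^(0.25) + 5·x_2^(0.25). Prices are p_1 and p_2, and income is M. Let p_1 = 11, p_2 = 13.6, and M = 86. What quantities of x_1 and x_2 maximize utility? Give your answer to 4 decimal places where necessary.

x_1* = 3.4677, x_2* = 3.5188

With the ratio pinned down, the budget gives x_1* = M/(p_1 + p_2·(x_2/x_1)) and x_2* = (x_2/x_1)·x_1*.
Numerically x_2/x_1 = 1.014733, so x_1* = 86/(11 + 13.6·1.014733) = 3.4677 and x_2* = 1.014733·3.4677 = 3.5188.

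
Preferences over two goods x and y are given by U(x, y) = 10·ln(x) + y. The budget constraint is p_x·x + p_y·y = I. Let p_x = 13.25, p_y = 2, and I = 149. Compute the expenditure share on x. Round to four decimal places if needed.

MU_x = 10/x, MU_y = 1. Tangency: 10/x = p_x/p_y.
So x*(p_x,p_y) = 10·p_y/p_x, independent of income; and y* = (I − 10·p_y)/p_y.
At the given prices: x* = 10·2/13.25 = 1.5094, and y* = 64.5.
Expenditure on x: 13.25·1.5094 = 20; share = 0.1342.

share on x = 0.1342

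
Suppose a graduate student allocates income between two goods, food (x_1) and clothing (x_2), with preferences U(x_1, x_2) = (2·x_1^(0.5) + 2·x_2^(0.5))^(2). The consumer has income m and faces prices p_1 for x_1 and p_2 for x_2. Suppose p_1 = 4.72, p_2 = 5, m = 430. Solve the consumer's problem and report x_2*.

x_2* = 41.7613

MU_x_1 ∝ 2·x_1^(-0.5), MU_x_2 ∝ 2·x_2^(-0.5), so MRS = (x_2/x_1)^(0.5) = p_1/p_2.
Solve for the ratio: x_2/x_1 = [p_1/p_2]^(2).
Substitute x_2 = (x_2/x_1)·x_1 into the budget: x_1* = m/(p_1 + p_2·(x_2/x_1)).
Numerically x_2/x_1 = 0.891136, so x_1* = 430/(4.72 + 5·0.891136) = 46.863 and x_2* = 0.891136·46.863 = 41.7613.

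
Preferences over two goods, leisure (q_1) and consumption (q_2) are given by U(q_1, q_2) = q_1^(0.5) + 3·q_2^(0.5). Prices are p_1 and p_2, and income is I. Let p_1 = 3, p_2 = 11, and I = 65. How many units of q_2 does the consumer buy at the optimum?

q_2* = 4.1986

Numerically q_2/q_1 = 0.669421, so q_1* = 65/(3 + 11·0.669421) = 6.2719 and q_2* = 0.669421·6.2719 = 4.1986.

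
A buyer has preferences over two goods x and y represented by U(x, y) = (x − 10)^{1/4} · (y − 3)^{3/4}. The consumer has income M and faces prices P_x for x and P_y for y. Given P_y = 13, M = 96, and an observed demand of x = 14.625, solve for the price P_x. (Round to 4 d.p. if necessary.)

P_x = 2

This is Cobb-Douglas in (x−10, y−3): tangency gives 0.25·P_y·(y−3) = 0.75·P_x·(x−10).
Substituting into the budget: x* = 10 + 0.25·(M − 10·P_x − 3·P_y)/P_x, and y* = 3 + 0.75·(…)/P_y.
Set x* = 14.625 in the demand function and solve for P_x: P_x = 2.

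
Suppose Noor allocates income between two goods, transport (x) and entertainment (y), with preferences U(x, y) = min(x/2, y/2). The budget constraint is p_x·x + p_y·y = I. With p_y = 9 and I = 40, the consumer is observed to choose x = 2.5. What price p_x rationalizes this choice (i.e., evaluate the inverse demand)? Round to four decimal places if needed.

p_x = 7

Leontief preferences: the optimum is at the kink where x/2 = y/2, i.e. y = x.
Budget: p_x·x + p_y·x = I, so (2·p_x + 2·p_y)·x = 2·I.
Demand: x*(p_x,p_y,I) = 2·I/(2·p_x + 2·p_y), y* = 2·I/(2·p_x + 2·p_y).
Set x* = 2.5 in the demand function and solve for p_x: p_x = 7.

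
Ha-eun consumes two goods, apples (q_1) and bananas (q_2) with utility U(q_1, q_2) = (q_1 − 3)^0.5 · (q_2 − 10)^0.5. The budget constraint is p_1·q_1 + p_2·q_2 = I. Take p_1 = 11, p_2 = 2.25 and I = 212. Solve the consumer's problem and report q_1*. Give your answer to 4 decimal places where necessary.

After buying the subsistence bundle (3, 10), a share 0.5 of the remaining income goes to q_1: q_1* = 3 + 0.5·(I − 3p_1 − 10p_2)/p_1.
Discretionary income = 212 − 3·11 − 10·2.25 = 156.5; q_1* = 3 + 0.5·156.5/11 = 10.1136.

q_1* = 10.1136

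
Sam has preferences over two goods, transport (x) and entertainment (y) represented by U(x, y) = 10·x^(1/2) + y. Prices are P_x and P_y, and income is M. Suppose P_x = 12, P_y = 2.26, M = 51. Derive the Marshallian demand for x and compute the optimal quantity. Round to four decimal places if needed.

x* = 0.8867

Utility is quasi-linear in y; the FOC for x is 5/√x = P_x/P_y.
Thus x* = (5·P_y/P_x)² — independent of M — with the rest of income spent on y.
Plugging in: x* = (5·2.26/12)² = 0.8867.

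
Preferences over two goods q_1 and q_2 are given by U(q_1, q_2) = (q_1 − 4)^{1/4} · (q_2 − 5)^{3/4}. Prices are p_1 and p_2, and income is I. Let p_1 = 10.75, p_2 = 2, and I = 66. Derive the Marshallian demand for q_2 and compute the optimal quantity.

This is Cobb-Douglas in (q_1−4, q_2−5): tangency gives 0.25·p_2·(q_2−5) = 0.75·p_1·(q_1−4).
Substituting into the budget: q_1* = 4 + 0.25·(I − 4·p_1 − 5·p_2)/p_1, and q_2* = 5 + 0.75·(…)/p_2.
Discretionary income = 66 − 4·10.75 − 5·2 = 13; q_2* = 5 + 0.75·13/2 = 9.875.

q_2* = 9.875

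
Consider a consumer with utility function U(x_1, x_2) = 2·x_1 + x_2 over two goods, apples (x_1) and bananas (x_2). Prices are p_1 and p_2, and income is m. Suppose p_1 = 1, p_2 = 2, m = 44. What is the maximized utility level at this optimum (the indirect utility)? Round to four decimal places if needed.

Perfect substitutes: compare marginal utility per dollar. 2/p_1 vs 1/p_2 → 2 vs 0.5.
x_1 gives more utility per dollar, so spend all income on x_1: x_1* = m/p_1, x_2* = 0.
Numerically: x_1* = 44, x_2* = 0.
Utility at the optimum: U(44, 0) = 88.

V = 88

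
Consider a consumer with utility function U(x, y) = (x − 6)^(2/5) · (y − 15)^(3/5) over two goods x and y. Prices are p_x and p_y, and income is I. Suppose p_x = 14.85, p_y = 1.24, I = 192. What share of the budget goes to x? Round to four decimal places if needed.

Let x' = x−6, y' = y−15. MRS = (2/3)·y'/x' = p_x/p_y.
After buying the subsistence bundle (6, 15), a share 0.4 of the remaining income goes to x: x* = 6 + 0.4·(I − 6p_x − 15p_y)/p_x.
Discretionary income = 192 − 6·14.85 − 15·1.24 = 84.3; x* = 6 + 0.4·84.3/14.85 = 8.2707; y* = 15 + 0.6·84.3/1.24 = 55.7903.
Expenditure on x: 14.85·8.2707 = 122.82; share = 0.6397.

share on x = 0.6397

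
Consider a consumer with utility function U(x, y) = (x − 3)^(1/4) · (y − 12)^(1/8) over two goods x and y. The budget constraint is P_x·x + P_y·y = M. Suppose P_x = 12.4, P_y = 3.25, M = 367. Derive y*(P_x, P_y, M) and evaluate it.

Discretionary income = 367 − 3·12.4 − 12·3.25 = 290.8; y* = 12 + 1/3·290.8/3.25 = 41.8256.

y* = 41.8256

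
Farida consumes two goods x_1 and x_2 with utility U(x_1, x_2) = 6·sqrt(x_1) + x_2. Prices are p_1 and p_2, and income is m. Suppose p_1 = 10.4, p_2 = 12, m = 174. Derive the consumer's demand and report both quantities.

x_1* = 11.9822, x_2* = 4.1154

Set MRS = p_1/p_2: 3·x_1^(−1/2) = p_1/p_2.
Thus x_1* = (3·p_2/p_1)² — independent of m — with the rest of income spent on x_2.
Plugging in: x_1* = (3·12/10.4)² = 11.9822, x_2* = 4.1154.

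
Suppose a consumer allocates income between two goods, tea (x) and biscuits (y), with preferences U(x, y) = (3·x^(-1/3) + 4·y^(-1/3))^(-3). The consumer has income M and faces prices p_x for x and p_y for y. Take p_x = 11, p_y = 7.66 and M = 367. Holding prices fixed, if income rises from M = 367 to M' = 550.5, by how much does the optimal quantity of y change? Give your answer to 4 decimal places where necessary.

MU_x ∝ 3·x^(-4/3), MU_y ∝ 4·y^(-4/3), so MRS = (3/4)·(y/x)^(4/3) = p_x/p_y.
Hence y/x = ((4/3)·p_x/p_y)^(1/(4/3)), i.e. raised to the 0.75 power.
With the ratio pinned down, the budget gives x* = M/(p_x + p_y·(y/x)) and y* = (y/x)·x*.
Numerically y/x = 1.62771, so x* = 367/(11 + 7.66·1.62771) = 15.6381 and y* = 1.62771·15.6381 = 25.4544.
At M' = 550.5: y* = 38.1815. Change: 38.1815 − 25.4544 = 12.7272.

Δy* = 12.7272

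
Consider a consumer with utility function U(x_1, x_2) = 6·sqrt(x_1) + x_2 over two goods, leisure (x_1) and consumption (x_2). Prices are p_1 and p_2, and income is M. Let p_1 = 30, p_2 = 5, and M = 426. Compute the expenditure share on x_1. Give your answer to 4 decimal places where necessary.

share on x_1 = 0.0176

Utility is quasi-linear in x_2; the FOC for x_1 is 3/√x_1 = p_1/p_2.
Solve: √x_1 = 3·p_2/p_1, so x_1*(p_1,p_2) = (3·p_2/p_1)², and x_2* = (M − p_1·x_1*)/p_2.
Plugging in: x_1* = (3·5/30)² = 0.25, x_2* = 83.7.
Expenditure on x_1: 30·0.25 = 7.5; share = 0.0176.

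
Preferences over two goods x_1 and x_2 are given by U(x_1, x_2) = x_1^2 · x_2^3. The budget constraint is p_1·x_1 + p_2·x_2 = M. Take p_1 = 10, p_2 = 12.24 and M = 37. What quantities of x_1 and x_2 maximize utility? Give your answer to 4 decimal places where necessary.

x_1* = 1.48, x_2* = 1.8137

Tangency: MRS = (2/3)·x_2/x_1 = p_1/p_2.
Rearranging, p_2·x_2 = (3/2)·p_1·x_1. Substituting into the budget gives p_1·x_1·(1 + (3/2)) = M.
Demand: x_1*(p_1,p_2,M) = 0.4·M/p_1 and x_2* = 0.6·M/p_2.
At p_1=10, p_2=12.24, M=37: x_1* = 0.4·37/10 = 1.48, x_2* = 1.8137.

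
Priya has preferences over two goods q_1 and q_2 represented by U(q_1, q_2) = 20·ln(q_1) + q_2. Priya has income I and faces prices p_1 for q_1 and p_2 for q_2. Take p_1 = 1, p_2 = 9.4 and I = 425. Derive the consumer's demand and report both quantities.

q_1* = 188, q_2* = 25.2128

Set MRS = p_1/p_2: (20/q_1)/1 = p_1/p_2.
So q_1*(p_1,p_2) = 20·p_2/p_1, independent of income; and q_2* = (I − 20·p_2)/p_2.
At the given prices: q_1* = 20·9.4/1 = 188, and q_2* = 25.2128.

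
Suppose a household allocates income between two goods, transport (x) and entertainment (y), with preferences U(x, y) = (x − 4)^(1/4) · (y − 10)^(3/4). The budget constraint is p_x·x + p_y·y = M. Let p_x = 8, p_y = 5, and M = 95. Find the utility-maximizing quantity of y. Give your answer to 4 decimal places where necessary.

y* = 11.95

After buying the subsistence bundle (4, 10), a share 0.25 of the remaining income goes to x: x* = 4 + 0.25·(M − 4p_x − 10p_y)/p_x.
Discretionary income = 95 − 4·8 − 10·5 = 13; y* = 10 + 0.75·13/5 = 11.95.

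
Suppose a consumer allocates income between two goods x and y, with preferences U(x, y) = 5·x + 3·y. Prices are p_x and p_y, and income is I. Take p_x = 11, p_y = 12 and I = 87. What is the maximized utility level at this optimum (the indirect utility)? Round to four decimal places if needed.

Perfect substitutes: compare marginal utility per dollar. 5/p_x vs 3/p_y → 0.4545 vs 0.25.
x gives more utility per dollar, so spend all income on x: x* = I/p_x, y* = 0.
Numerically: x* = 7.9091, y* = 0.
Utility at the optimum: U(7.9091, 0) = 39.5455.

V = 39.5455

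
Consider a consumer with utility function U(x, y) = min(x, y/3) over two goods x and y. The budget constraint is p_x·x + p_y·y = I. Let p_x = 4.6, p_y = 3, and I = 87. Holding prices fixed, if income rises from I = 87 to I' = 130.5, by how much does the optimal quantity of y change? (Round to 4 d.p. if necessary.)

With perfect complements, no substitution: consume in ratio x:y = 1:3.
Budget: p_x·x + p_y·3·x = I, so (p_x + 3·p_y)·x = I.
Demand: x*(p_x,p_y,I) = I/(p_x + 3·p_y), y* = 3·I/(p_x + 3·p_y).
Here 4.6 + 3·3 = 13.6, giving y* = 19.1912.
At I' = 130.5: y* = 28.7868. Change: 28.7868 − 19.1912 = 9.5956.

Δy* = 9.5956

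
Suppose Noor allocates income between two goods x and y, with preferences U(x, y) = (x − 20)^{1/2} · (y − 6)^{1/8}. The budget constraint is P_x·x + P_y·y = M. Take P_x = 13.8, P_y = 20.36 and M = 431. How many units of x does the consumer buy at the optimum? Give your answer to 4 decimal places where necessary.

x* = 21.9038

Let x' = x−20, y' = y−6. MRS = 4·y'/x' = P_x/P_y.
After buying the subsistence bundle (20, 6), a share 0.8 of the remaining income goes to x: x* = 20 + 0.8·(M − 20P_x − 6P_y)/P_x.
Discretionary income = 431 − 20·13.8 − 6·20.36 = 32.84; x* = 20 + 0.8·32.84/13.8 = 21.9038.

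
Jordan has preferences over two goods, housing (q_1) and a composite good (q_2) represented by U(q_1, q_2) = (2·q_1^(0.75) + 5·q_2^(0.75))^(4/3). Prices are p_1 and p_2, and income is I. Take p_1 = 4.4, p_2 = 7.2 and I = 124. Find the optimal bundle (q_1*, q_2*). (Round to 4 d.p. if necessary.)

q_1* = 2.8423, q_2* = 15.4852

MRS = MU_q_1/MU_q_2 = (2/5)·(q_2/q_1)^(0.25). Set equal to p_1/p_2.
Hence q_2/q_1 = ((5/2)·p_1/p_2)^(1/(0.25)), i.e. raised to the 4 power.
Substitute q_2 = (q_2/q_1)·q_1 into the budget: q_1* = I/(p_1 + p_2·(q_2/q_1)).
Numerically q_2/q_1 = 5.448046, so q_1* = 124/(4.4 + 7.2·5.448046) = 2.8423 and q_2* = 5.448046·2.8423 = 15.4852.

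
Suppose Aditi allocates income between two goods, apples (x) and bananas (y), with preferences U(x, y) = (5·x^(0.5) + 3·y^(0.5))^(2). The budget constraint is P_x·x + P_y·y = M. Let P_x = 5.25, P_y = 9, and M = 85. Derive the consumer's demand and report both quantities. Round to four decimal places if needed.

MU_x ∝ 5·x^(-0.5), MU_y ∝ 3·y^(-0.5), so MRS = (5/3)·(y/x)^(0.5) = P_x/P_y.
Hence y/x = ((3/5)·P_x/P_y)^(1/(0.5)), i.e. raised to the 2 power.
Substitute y = (y/x)·x into the budget: x* = M/(P_x + P_y·(y/x)).
Numerically y/x = 0.1225, so x* = 85/(5.25 + 9·0.1225) = 13.3806 and y* = 0.1225·13.3806 = 1.6391.

x* = 13.3806, y* = 1.6391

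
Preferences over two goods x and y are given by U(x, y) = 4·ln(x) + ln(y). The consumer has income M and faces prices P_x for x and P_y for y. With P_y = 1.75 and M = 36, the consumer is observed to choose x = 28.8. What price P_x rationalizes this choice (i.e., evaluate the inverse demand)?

The MRS is 4·y/x. Set MRS = P_x/P_y.
Rearranging, P_y·y = (1/4)·P_x·x. Substituting into the budget gives P_x·x·(1 + (1/4)) = M.
Demand: x*(P_x,P_y,M) = 0.8·M/P_x and y* = 0.2·M/P_y.
Set x* = 28.8 in the demand function and solve for P_x: P_x = 1.

P_x = 1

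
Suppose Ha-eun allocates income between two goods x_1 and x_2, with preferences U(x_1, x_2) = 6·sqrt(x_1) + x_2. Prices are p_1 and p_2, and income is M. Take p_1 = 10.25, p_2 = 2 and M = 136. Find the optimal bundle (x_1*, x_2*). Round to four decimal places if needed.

x_1* = 0.3427, x_2* = 66.2439

Set MRS = p_1/p_2: 3·x_1^(−1/2) = p_1/p_2.
Thus x_1* = (3·p_2/p_1)² — independent of M — with the rest of income spent on x_2.
Plugging in: x_1* = (3·2/10.25)² = 0.3427, x_2* = 66.2439.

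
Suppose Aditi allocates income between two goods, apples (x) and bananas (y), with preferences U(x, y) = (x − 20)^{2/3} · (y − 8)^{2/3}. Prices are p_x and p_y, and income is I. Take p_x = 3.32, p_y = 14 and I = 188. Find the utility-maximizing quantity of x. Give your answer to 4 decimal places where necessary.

x* = 21.4458

Let x' = x−20, y' = y−8. MRS = y'/x' = p_x/p_y.
After buying the subsistence bundle (20, 8), a share 0.5 of the remaining income goes to x: x* = 20 + 0.5·(I − 20p_x − 8p_y)/p_x.
Discretionary income = 188 − 20·3.32 − 8·14 = 9.6; x* = 20 + 0.5·9.6/3.32 = 21.4458.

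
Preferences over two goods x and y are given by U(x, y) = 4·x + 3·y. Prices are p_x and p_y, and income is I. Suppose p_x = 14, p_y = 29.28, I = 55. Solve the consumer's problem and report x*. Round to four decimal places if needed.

Perfect substitutes: compare marginal utility per dollar. 4/p_x vs 3/p_y → 0.2857 vs 0.1025.
x gives more utility per dollar, so spend all income on x: x* = I/p_x, y* = 0.
Numerically: x* = 3.9286, y* = 0.

x* = 3.9286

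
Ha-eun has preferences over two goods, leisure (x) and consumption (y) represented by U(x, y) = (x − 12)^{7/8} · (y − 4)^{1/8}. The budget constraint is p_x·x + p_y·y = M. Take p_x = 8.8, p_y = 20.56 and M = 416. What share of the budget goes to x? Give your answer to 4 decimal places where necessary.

MRS = 7·(y−4)/(x−12). Tangency with p_x/p_y gives y−4 = (1/7)·(p_x/p_y)·(x−12).
Substituting into the budget: x* = 12 + 0.875·(M − 12·p_x − 4·p_y)/p_x, and y* = 4 + 0.125·(…)/p_y.
Discretionary income = 416 − 12·8.8 − 4·20.56 = 228.16; x* = 12 + 0.875·228.16/8.8 = 34.6864; y* = 4 + 0.125·228.16/20.56 = 5.3872.
Expenditure on x: 8.8·34.6864 = 305.24; share = 0.7338.

share on x = 0.7338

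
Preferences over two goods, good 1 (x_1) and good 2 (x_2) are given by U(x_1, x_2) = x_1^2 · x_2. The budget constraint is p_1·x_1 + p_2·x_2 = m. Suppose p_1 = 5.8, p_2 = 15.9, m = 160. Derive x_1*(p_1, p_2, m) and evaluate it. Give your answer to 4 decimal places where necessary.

The MRS is 2·x_2/x_1. Set MRS = p_1/p_2.
Rearranging, p_2·x_2 = (1/2)·p_1·x_1. Substituting into the budget gives p_1·x_1·(1 + (1/2)) = m.
Demand: x_1*(p_1,p_2,m) = 2/3·m/p_1 and x_2* = 1/3·m/p_2.
At p_1=5.8, p_2=15.9, m=160: x_1* = 2/3·160/5.8 = 18.3908.

x_1* = 18.3908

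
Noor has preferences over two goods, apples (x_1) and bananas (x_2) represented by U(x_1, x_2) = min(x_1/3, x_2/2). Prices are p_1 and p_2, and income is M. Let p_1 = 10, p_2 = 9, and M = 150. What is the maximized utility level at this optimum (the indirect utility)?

Demand: x_1*(p_1,p_2,M) = 3·M/(3·p_1 + 2·p_2), x_2* = 2·M/(3·p_1 + 2·p_2).
Here 3·10 + 2·9 = 48, giving x_1* = 9.375 and x_2* = 6.25.
Utility at the optimum: U(9.375, 6.25) = 3.125.

V = 3.125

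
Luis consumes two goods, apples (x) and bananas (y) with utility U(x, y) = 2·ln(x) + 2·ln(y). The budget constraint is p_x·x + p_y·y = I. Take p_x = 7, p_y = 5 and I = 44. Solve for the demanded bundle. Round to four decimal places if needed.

x* = 3.1429, y* = 4.4

Demand: x*(p_x,p_y,I) = 0.5·I/p_x and y* = 0.5·I/p_y.
At p_x=7, p_y=5, I=44: x* = 0.5·44/7 = 3.1429, y* = 4.4.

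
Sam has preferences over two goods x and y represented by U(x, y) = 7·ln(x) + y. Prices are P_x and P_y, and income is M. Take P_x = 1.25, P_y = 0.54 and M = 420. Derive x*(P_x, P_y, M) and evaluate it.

x* = 3.024

MU_x = 7/x, MU_y = 1. Tangency: 7/x = P_x/P_y.
So x*(P_x,P_y) = 7·P_y/P_x, independent of income; and y* = (M − 7·P_y)/P_y.
At the given prices: x* = 7·0.54/1.25 = 3.024.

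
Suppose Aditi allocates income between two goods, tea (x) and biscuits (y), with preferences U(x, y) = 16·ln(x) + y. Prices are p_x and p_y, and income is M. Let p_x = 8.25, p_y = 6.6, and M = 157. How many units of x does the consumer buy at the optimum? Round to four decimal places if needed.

At the given prices: x* = 16·6.6/8.25 = 12.8.

x* = 12.8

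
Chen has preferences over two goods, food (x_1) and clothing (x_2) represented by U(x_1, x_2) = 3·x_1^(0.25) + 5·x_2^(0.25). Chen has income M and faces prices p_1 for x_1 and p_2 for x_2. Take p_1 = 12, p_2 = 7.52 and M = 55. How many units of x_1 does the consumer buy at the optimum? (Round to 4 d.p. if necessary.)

x_1* = 1.385

MU_x_1 ∝ 3·x_1^(-0.75), MU_x_2 ∝ 5·x_2^(-0.75), so MRS = (3/5)·(x_2/x_1)^(0.75) = p_1/p_2.
Hence x_2/x_1 = ((5/3)·p_1/p_2)^(1/(0.75)), i.e. raised to the 4/3 power.
Substitute x_2 = (x_2/x_1)·x_1 into the budget: x_1* = M/(p_1 + p_2·(x_2/x_1)).
Numerically x_2/x_1 = 3.684819, so x_1* = 55/(12 + 7.52·3.684819) = 1.385.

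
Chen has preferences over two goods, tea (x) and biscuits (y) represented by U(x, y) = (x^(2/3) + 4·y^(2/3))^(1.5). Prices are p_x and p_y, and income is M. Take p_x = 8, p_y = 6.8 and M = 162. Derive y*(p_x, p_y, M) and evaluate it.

y* = 23.5576

Substitute y = (y/x)·x into the budget: x* = M/(p_x + p_y·(y/x)).
Numerically y/x = 104.213312, so x* = 162/(8 + 6.8·104.213312) = 0.2261 and y* = 104.213312·0.2261 = 23.5576.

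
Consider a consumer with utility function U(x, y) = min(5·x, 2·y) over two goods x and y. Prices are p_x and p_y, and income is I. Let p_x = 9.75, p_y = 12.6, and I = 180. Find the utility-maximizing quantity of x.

Leontief preferences: the optimum is at the kink where x/2 = y/5, i.e. y = (5/2)·x.
Budget: p_x·x + p_y·(5/2)·x = I, so (2·p_x + 5·p_y)·x = 2·I.
Demand: x*(p_x,p_y,I) = 2·I/(2·p_x + 5·p_y), y* = 5·I/(2·p_x + 5·p_y).
Here 2·9.75 + 5·12.6 = 82.5, giving x* = 4.3636.

x* = 4.3636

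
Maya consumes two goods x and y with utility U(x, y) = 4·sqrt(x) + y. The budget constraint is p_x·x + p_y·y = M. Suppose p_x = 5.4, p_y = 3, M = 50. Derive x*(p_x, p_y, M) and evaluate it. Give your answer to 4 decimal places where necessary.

MU_x = 2/√x, MU_y = 1. Tangency: 2/√x = p_x/p_y.
Thus x* = (2·p_y/p_x)² — independent of M — with the rest of income spent on y.
Plugging in: x* = (2·3/5.4)² = 1.2346.

x* = 1.2346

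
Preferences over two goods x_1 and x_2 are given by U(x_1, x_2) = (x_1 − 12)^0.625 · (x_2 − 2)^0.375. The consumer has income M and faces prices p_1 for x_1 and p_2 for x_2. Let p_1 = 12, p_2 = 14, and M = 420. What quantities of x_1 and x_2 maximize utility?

x_1* = 24.9167, x_2* = 8.6429

This is Cobb-Douglas in (x_1−12, x_2−2): tangency gives 0.625·p_2·(x_2−2) = 0.375·p_1·(x_1−12).
After buying the subsistence bundle (12, 2), a share 0.625 of the remaining income goes to x_1: x_1* = 12 + 0.625·(M − 12p_1 − 2p_2)/p_1.
Discretionary income = 420 − 12·12 − 2·14 = 248; x_1* = 12 + 0.625·248/12 = 24.9167; x_2* = 2 + 0.375·248/14 = 8.6429.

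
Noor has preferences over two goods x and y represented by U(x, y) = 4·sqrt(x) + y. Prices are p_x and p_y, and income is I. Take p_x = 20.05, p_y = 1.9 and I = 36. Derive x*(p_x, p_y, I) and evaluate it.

MU_x = 2/√x, MU_y = 1. Tangency: 2/√x = p_x/p_y.
Thus x* = (2·p_y/p_x)² — independent of I — with the rest of income spent on y.
Plugging in: x* = (2·1.9/20.05)² = 0.0359.

x* = 0.0359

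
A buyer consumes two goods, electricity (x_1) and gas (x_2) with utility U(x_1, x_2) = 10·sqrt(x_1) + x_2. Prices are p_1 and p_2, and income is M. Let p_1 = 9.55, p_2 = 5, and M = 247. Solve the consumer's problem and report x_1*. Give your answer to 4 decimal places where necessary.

Utility is quasi-linear in x_2; the FOC for x_1 is 5/√x_1 = p_1/p_2.
Thus x_1* = (5·p_2/p_1)² — independent of M — with the rest of income spent on x_2.
Plugging in: x_1* = (5·5/9.55)² = 6.8529.

x_1* = 6.8529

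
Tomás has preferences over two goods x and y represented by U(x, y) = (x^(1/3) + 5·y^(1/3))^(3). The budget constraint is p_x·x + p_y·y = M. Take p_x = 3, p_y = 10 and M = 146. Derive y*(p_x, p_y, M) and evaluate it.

y* = 12.5505

MRS = MU_x/MU_y = (1/5)·(y/x)^(2/3). Set equal to p_x/p_y.
Solve for the ratio: y/x = [5·p_x/p_y]^(1.5).
With the ratio pinned down, the budget gives x* = M/(p_x + p_y·(y/x)) and y* = (y/x)·x*.
Numerically y/x = 1.837117, so x* = 146/(3 + 10·1.837117) = 6.8316 and y* = 1.837117·6.8316 = 12.5505.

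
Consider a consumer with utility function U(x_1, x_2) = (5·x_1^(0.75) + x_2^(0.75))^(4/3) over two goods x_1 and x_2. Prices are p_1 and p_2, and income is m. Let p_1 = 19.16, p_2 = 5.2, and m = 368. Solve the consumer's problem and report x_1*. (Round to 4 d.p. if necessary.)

x_1* = 17.7833

With the ratio pinned down, the budget gives x_1* = m/(p_1 + p_2·(x_2/x_1)) and x_2* = (x_2/x_1)·x_1*.
Numerically x_2/x_1 = 0.294909, so x_1* = 368/(19.16 + 5.2·0.294909) = 17.7833.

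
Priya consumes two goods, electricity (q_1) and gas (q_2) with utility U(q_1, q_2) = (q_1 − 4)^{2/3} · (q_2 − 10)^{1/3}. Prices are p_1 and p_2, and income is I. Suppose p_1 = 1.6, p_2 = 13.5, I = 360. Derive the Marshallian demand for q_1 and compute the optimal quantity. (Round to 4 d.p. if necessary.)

q_1* = 95.0833

Let q_1' = q_1−4, q_2' = q_2−10. MRS = 2·q_2'/q_1' = p_1/p_2.
Substituting into the budget: q_1* = 4 + 2/3·(I − 4·p_1 − 10·p_2)/p_1, and q_2* = 10 + 1/3·(…)/p_2.
Discretionary income = 360 − 4·1.6 − 10·13.5 = 218.6; q_1* = 4 + 2/3·218.6/1.6 = 95.0833.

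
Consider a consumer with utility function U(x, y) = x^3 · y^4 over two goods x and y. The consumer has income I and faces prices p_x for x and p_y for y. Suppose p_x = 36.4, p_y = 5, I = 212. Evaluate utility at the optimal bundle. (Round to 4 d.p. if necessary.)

V = 5359006.7934

MU_x/MU_y = (3·y)/(4·x); tangency sets this equal to p_x/p_y.
Rearranging, p_y·y = (4/3)·p_x·x. Substituting into the budget gives p_x·x·(1 + (4/3)) = I.
Demand: x*(p_x,p_y,I) = 3/7·I/p_x and y* = 4/7·I/p_y.
At p_x=36.4, p_y=5, I=212: x* = 3/7·212/36.4 = 2.4961, y* = 24.2286.
Utility at the optimum: U(2.4961, 24.2286) = 5359006.7934.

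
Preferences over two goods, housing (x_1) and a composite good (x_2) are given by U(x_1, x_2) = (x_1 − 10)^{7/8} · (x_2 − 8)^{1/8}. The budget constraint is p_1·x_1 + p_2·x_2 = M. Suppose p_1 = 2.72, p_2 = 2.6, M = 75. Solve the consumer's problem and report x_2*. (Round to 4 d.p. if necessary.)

MRS = 7·(x_2−8)/(x_1−10). Tangency with p_1/p_2 gives x_2−8 = (1/7)·(p_1/p_2)·(x_1−10).
Substituting into the budget: x_1* = 10 + 0.875·(M − 10·p_1 − 8·p_2)/p_1, and x_2* = 8 + 0.125·(…)/p_2.
Discretionary income = 75 − 10·2.72 − 8·2.6 = 27; x_2* = 8 + 0.125·27/2.6 = 9.2981.

x_2* = 9.2981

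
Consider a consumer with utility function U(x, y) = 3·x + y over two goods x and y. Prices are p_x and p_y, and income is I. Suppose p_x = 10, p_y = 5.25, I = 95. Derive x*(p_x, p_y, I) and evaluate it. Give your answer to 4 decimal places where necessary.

Numerically: x* = 9.5, y* = 0.

x* = 9.5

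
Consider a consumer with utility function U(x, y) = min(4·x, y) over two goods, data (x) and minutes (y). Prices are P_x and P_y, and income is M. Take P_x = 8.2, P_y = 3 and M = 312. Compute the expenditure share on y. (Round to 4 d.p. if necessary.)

Leontief preferences: the optimum is at the kink where x/1 = y/4, i.e. y = 4·x.
Budget: P_x·x + P_y·4·x = M, so (P_x + 4·P_y)·x = M.
Demand: x*(P_x,P_y,M) = M/(P_x + 4·P_y), y* = 4·M/(P_x + 4·P_y).
Here 8.2 + 4·3 = 20.2, giving x* = 15.4455 and y* = 61.7822.
Expenditure on y: 3·61.7822 = 185.3465; share = 0.5941.

share on y = 0.5941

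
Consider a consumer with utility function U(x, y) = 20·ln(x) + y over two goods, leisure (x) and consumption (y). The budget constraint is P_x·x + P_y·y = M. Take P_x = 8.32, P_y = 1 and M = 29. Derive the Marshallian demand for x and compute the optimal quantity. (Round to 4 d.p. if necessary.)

x* = 2.4038

Set MRS = P_x/P_y: (20/x)/1 = P_x/P_y.
So x*(P_x,P_y) = 20·P_y/P_x, independent of income; and y* = (M − 20·P_y)/P_y.
At the given prices: x* = 20·1/8.32 = 2.4038.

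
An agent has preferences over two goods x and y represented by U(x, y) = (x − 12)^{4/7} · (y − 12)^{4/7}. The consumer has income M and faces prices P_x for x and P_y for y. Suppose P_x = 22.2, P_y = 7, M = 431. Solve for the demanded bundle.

This is Cobb-Douglas in (x−12, y−12): tangency gives 4/7·P_y·(y−12) = 4/7·P_x·(x−12).
After buying the subsistence bundle (12, 12), a share 0.5 of the remaining income goes to x: x* = 12 + 0.5·(M − 12P_x − 12P_y)/P_x.
Discretionary income = 431 − 12·22.2 − 12·7 = 80.6; x* = 12 + 0.5·80.6/22.2 = 13.8153; y* = 12 + 0.5·80.6/7 = 17.7571.

x* = 13.8153, y* = 17.7571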